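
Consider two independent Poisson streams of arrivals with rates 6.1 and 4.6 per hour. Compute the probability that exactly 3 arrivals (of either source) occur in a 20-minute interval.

0.2136

Independent Poisson processes superpose: combined rate λ = 6.1 + 4.6 = 10.7 per hour.
Over the interval, μ = 10.7 × 1/3 ≈ 3.56667 (a 20-minute interval = 1/3 hours).
P(N = 3) = e^(−3.56667) · 3.56667^3/3! ≈ 0.2136.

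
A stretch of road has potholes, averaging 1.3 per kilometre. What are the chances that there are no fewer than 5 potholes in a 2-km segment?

0.1226

Over the interval, μ = 1.3 × 2 = 2.6 (a 2-km segment = 2 kilometres).
P(N ≥ 5) = 1 − P(N ≤ 4) = 1 − Σ_{j=0}^{4} e^(−μ) μ^j/j! ≈ 0.1226.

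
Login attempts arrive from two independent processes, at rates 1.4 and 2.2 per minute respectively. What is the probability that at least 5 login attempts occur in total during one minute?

0.2936

Independent Poisson processes superpose: combined rate λ = 1.4 + 2.2 = 3.6 per minute.
So μ = 3.6.
P(N ≥ 5) = 1 − P(N ≤ 4) ≈ 0.2936.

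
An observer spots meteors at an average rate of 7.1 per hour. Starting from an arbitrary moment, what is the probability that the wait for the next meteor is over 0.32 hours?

0.1031

The wait for the next event is exponential with rate λ = 7.1 per hour.
P(T > 0.32) = e^(−λt) = e^(−7.1 × 0.32) = e^(−2.272) ≈ 0.1031.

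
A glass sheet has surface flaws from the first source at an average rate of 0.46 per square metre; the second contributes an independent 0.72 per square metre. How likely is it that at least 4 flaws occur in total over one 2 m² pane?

0.2130

Independent Poisson processes superpose: combined rate λ = 0.46 + 0.72 = 1.18 per square metre.
Over the interval, μ = 1.18 × 2 = 2.36 (a 2 m² pane = 2 square metres).
P(N ≥ 4) = 1 − P(N ≤ 3) ≈ 0.2130.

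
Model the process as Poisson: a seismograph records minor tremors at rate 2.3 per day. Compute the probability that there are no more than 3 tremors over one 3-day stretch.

0.0871

Over the interval, μ = 2.3 × 3 = 6.9 (a 3-day stretch = 3 days).
P(N ≤ 3) = Σ_{j=0}^{3} e^(−μ) μ^j/j! ≈ 0.0871.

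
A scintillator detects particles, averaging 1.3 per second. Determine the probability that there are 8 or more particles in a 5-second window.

Over the interval, μ = 1.3 × 5 = 6.5 (a 5-second window = 5 seconds).
P(N ≥ 8) = 1 − P(N ≤ 7) = 1 − Σ_{j=0}^{7} e^(−μ) μ^j/j! ≈ 0.3272.

0.3272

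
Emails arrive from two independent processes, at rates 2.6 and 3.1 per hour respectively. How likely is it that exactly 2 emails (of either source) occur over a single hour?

Independent Poisson processes superpose: combined rate λ = 2.6 + 3.1 = 5.7 per hour.
So μ = 5.7.
P(N = 2) = e^(−5.7) · 5.7^2/2! ≈ 0.0544.

0.0544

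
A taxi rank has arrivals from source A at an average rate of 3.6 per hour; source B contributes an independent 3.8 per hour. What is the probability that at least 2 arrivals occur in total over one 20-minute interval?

Independent Poisson processes superpose: combined rate λ = 3.6 + 3.8 = 7.4 per hour.
Over the interval, μ = 7.4 × 1/3 ≈ 2.46667 (a 20-minute interval = 1/3 hours).
P(N ≥ 2) = 1 − P(N ≤ 1) ≈ 0.7058.

0.7058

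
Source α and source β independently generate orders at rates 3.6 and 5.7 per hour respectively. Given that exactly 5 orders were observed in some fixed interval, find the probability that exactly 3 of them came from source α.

Given the total, each event is independently from source α with probability p = λ_α/(λ_α+λ_β) = 3.6/9.3 ≈ 0.3871.
So K ~ Binomial(5, 3.6/9.3): P(K = 3) = C(5,3) · (3.6/9.3)^3 · (5.7/9.3)^2 ≈ 0.2179.

0.2179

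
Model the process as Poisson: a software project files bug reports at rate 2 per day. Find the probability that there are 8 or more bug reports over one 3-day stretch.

0.2560

Over the interval, μ = 2 × 3 = 6 (a 3-day stretch = 3 days).
P(N ≥ 8) = 1 − P(N ≤ 7) = 1 − Σ_{j=0}^{7} e^(−μ) μ^j/j! ≈ 0.2560.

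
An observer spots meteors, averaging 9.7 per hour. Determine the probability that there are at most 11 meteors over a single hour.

0.7303

With mean μ = 9.7 per hour,
P(N ≤ 11) = Σ_{j=0}^{11} e^(−μ) μ^j/j! ≈ 0.7303.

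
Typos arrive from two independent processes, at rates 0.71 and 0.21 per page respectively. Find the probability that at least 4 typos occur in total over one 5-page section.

Independent Poisson processes superpose: combined rate λ = 0.71 + 0.21 = 0.92 per page.
Over the interval, μ = 0.92 × 5 = 4.6 (a 5-page section = 5 pages).
P(N ≥ 4) = 1 − P(N ≤ 3) ≈ 0.6743.

0.6743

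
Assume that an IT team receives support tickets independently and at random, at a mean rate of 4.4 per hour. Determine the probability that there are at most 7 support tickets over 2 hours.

0.3478

Over the interval, μ = 4.4 × 2 = 8.8 (2 hours).
P(N ≤ 7) = Σ_{j=0}^{7} e^(−μ) μ^j/j! ≈ 0.3478.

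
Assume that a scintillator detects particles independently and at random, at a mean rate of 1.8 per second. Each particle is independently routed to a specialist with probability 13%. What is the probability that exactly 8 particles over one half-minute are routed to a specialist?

0.1307

Thinning: the particles that are routed to a specialist themselves form a Poisson process with rate 0.13 × 1.8 = 0.234 per second.
Over the interval, μ = 0.234 × 30 = 7.02 (a half-minute = 30 seconds).
P(N = 8) = e^(−7.02) · 7.02^8/8! ≈ 0.1307.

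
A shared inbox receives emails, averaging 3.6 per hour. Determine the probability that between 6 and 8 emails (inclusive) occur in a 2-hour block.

0.4268

Over the interval, μ = 3.6 × 2 = 7.2 (a 2-hour block = 2 hours).
P(6 ≤ N ≤ 8) = Σ_{j=6}^{8} e^(−7.2) · 7.2^j/j! ≈ 0.4268.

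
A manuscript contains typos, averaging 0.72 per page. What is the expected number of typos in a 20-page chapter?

14.4

E[N] = λt = 0.72 × 20 = 14.4 (a 20-page chapter = 20 pages).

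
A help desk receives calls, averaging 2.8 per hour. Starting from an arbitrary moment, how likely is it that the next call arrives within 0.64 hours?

Inter-arrival times are exponential with rate λ = 2.8 per hour.
P(T ≤ 0.64) = 1 − e^(−λt) = 1 − e^(−2.8 × 0.64) = 1 − e^(−1.792) ≈ 0.8334.

0.8334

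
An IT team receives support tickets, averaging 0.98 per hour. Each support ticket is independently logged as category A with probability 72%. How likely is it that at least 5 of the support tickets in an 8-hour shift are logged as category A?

0.6646

Thinning: the support tickets that are logged as category A themselves form a Poisson process with rate 0.72 × 0.98 = 0.7056 per hour.
Over the interval, μ = 0.7056 × 8 = 5.6448 (an 8-hour shift = 8 hours).
P(N ≥ 5) = 1 − P(N ≤ 4) ≈ 0.6646.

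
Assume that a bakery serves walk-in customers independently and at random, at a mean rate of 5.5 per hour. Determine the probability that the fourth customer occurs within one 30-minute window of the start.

0.2970

Over the interval, μ = 5.5 × 0.5 = 2.75 (a 30-minute window = 0.5 hours).
The fourth arrival falls in the interval iff at least 4 events occur there: P(S_4 ≤ t) = P(N ≥ 4) = 1 − P(N ≤ 3) ≈ 0.2970.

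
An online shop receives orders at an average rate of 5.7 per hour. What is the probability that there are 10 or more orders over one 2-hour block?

0.7013

Over the interval, μ = 5.7 × 2 = 11.4 (a 2-hour block = 2 hours).
P(N ≥ 10) = 1 − P(N ≤ 9) = 1 − Σ_{j=0}^{9} e^(−μ) μ^j/j! ≈ 0.7013.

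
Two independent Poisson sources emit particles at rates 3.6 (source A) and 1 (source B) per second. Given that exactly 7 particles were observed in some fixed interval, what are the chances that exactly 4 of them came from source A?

0.1349

Given the total, each event is independently from source A with probability p = λ_A/(λ_A+λ_B) = 3.6/4.6 ≈ 0.7826.
So K ~ Binomial(7, 3.6/4.6): P(K = 4) = C(7,4) · (3.6/4.6)^4 · (1/4.6)^3 ≈ 0.1349.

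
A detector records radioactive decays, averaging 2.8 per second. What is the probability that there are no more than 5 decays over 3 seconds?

Over the interval, μ = 2.8 × 3 = 8.4 (3 seconds).
P(N ≤ 5) = Σ_{j=0}^{5} e^(−μ) μ^j/j! ≈ 0.1573.

0.1573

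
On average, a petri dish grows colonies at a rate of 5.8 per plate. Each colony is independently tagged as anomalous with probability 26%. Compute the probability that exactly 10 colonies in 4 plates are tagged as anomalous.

Thinning: the colonies that are tagged as anomalous themselves form a Poisson process with rate 0.26 × 5.8 = 1.508 per plate.
Over the interval, μ = 1.508 × 4 = 6.032 (4 plates).
P(N = 10) = e^(−6.032) · 6.032^10/10! ≈ 0.0422.

0.0422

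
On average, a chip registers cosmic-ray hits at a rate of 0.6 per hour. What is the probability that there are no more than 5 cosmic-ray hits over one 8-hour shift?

0.6510

Over the interval, μ = 0.6 × 8 = 4.8 (an 8-hour shift = 8 hours).
P(N ≤ 5) = Σ_{j=0}^{5} e^(−μ) μ^j/j! ≈ 0.6510.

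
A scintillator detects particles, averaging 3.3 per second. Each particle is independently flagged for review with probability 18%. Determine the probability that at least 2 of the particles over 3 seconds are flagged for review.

0.5318

Thinning: the particles that are flagged for review themselves form a Poisson process with rate 0.18 × 3.3 = 0.594 per second.
Over the interval, μ = 0.594 × 3 = 1.782 (3 seconds).
P(N ≥ 2) = 1 − P(N ≤ 1) ≈ 0.5318.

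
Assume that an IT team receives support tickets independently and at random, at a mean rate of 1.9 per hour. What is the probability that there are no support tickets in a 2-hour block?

0.0224

Over the interval, μ = 1.9 × 2 = 3.8 (a 2-hour block = 2 hours).
P(N = 0) = e^(−μ) μ^0/0! = e^(−3.8) · 3.8^0/1 ≈ 0.0224.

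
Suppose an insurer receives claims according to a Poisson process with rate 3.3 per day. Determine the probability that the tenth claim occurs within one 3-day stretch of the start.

Over the interval, μ = 3.3 × 3 = 9.9 (a 3-day stretch = 3 days).
The tenth arrival falls in the interval iff at least 10 events occur there: P(S_10 ≤ t) = P(N ≥ 10) = 1 − P(N ≤ 9) ≈ 0.5295.

0.5295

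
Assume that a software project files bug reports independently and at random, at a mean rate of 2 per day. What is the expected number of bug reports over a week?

14

E[N] = λt = 2 × 7 = 14 (a week = 7 days).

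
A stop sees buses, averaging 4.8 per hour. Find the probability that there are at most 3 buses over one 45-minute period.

0.5152

Over the interval, μ = 4.8 × 0.75 = 3.6 (a 45-minute period = 0.75 hours).
P(N ≤ 3) = Σ_{j=0}^{3} e^(−μ) μ^j/j! ≈ 0.5152.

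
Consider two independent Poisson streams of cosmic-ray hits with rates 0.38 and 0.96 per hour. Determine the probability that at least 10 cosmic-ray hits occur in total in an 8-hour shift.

Independent Poisson processes superpose: combined rate λ = 0.38 + 0.96 = 1.34 per hour.
Over the interval, μ = 1.34 × 8 = 10.72 (an 8-hour shift = 8 hours).
P(N ≥ 10) = 1 − P(N ≤ 9) ≈ 0.6283.

0.6283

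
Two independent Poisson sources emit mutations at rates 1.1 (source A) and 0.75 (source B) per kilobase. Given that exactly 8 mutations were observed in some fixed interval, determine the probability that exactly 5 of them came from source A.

0.2773

Given the total, each event is independently from source A with probability p = λ_A/(λ_A+λ_B) = 1.1/1.85 ≈ 0.5946.
So K ~ Binomial(8, 1.1/1.85): P(K = 5) = C(8,5) · (1.1/1.85)^5 · (0.75/1.85)^3 ≈ 0.2773.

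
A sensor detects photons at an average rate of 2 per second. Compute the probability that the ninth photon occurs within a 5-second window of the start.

0.6672

Over the interval, μ = 2 × 5 = 10 (a 5-second window = 5 seconds).
The ninth arrival falls in the interval iff at least 9 events occur there: P(S_9 ≤ t) = P(N ≥ 9) = 1 − P(N ≤ 8) ≈ 0.6672.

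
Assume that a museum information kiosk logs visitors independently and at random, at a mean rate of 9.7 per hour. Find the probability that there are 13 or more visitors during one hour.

0.1809

With mean μ = 9.7 per hour,
P(N ≥ 13) = 1 − P(N ≤ 12) = 1 − Σ_{j=0}^{12} e^(−μ) μ^j/j! ≈ 0.1809.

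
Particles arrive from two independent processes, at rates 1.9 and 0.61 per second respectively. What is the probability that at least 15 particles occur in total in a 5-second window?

Independent Poisson processes superpose: combined rate λ = 1.9 + 0.61 = 2.51 per second.
Over the interval, μ = 2.51 × 5 = 12.55 (a 5-second window = 5 seconds).
P(N ≥ 15) = 1 − P(N ≤ 14) ≈ 0.2798.

0.2798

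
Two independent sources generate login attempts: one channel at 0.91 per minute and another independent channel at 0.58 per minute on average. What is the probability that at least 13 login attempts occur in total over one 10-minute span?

0.7240

Independent Poisson processes superpose: combined rate λ = 0.91 + 0.58 = 1.49 per minute.
Over the interval, μ = 1.49 × 10 = 14.9 (a 10-minute span = 10 minutes).
P(N ≥ 13) = 1 − P(N ≤ 12) ≈ 0.7240.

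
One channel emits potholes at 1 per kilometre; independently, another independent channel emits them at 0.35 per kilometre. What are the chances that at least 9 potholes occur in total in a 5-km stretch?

0.2389

Independent Poisson processes superpose: combined rate λ = 1 + 0.35 = 1.35 per kilometre.
Over the interval, μ = 1.35 × 5 = 6.75 (a 5-km stretch = 5 kilometres).
P(N ≥ 9) = 1 − P(N ≤ 8) ≈ 0.2389.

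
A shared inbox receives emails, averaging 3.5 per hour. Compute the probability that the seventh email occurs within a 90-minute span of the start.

0.2752

Over the interval, μ = 3.5 × 1.5 = 5.25 (a 90-minute span = 1.5 hours).
The seventh arrival falls in the interval iff at least 7 events occur there: P(S_7 ≤ t) = P(N ≥ 7) = 1 − P(N ≤ 6) ≈ 0.2752.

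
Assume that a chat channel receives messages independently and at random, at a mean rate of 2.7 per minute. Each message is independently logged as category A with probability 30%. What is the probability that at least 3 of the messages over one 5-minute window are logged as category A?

Thinning: the messages that are logged as category A themselves form a Poisson process with rate 0.3 × 2.7 = 0.81 per minute.
Over the interval, μ = 0.81 × 5 = 4.05 (a 5-minute window = 5 minutes).
P(N ≥ 3) = 1 − P(N ≤ 2) ≈ 0.7691.

0.7691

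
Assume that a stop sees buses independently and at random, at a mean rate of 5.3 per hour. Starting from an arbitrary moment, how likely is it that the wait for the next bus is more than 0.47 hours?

0.0828

The wait for the next event is exponential with rate λ = 5.3 per hour.
P(T > 0.47) = e^(−λt) = e^(−5.3 × 0.47) = e^(−2.491) ≈ 0.0828.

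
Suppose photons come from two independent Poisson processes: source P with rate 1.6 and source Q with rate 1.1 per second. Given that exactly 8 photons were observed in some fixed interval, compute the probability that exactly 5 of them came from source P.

Given the total, each event is independently from source P with probability p = λ_P/(λ_P+λ_Q) = 1.6/2.7 ≈ 0.5926.
So K ~ Binomial(8, 1.6/2.7): P(K = 5) = C(8,5) · (1.6/2.7)^5 · (1.1/2.7)^3 ≈ 0.2767.

0.2767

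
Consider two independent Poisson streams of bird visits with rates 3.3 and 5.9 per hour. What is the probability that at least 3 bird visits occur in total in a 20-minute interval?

0.5916

Independent Poisson processes superpose: combined rate λ = 3.3 + 5.9 = 9.2 per hour.
Over the interval, μ = 9.2 × 1/3 ≈ 3.06667 (a 20-minute interval = 1/3 hours).
P(N ≥ 3) = 1 − P(N ≤ 2) ≈ 0.5916.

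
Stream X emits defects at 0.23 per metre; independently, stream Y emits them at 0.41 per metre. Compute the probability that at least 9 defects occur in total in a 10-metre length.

0.1967

Independent Poisson processes superpose: combined rate λ = 0.23 + 0.41 = 0.64 per metre.
Over the interval, μ = 0.64 × 10 = 6.4 (a 10-metre length = 10 metres).
P(N ≥ 9) = 1 − P(N ≤ 8) ≈ 0.1967.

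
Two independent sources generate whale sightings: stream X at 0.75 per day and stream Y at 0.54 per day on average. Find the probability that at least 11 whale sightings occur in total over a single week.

Independent Poisson processes superpose: combined rate λ = 0.75 + 0.54 = 1.29 per day.
Over the interval, μ = 1.29 × 7 = 9.03 (a week = 7 days).
P(N ≥ 11) = 1 − P(N ≤ 10) ≈ 0.2976.

0.2976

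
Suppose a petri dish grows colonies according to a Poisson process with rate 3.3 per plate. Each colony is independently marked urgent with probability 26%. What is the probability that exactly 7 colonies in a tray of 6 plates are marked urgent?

0.1105

Thinning: the colonies that are marked urgent themselves form a Poisson process with rate 0.26 × 3.3 = 0.858 per plate.
Over the interval, μ = 0.858 × 6 = 5.148 (a tray of 6 plates = 6 plates).
P(N = 7) = e^(−5.148) · 5.148^7/7! ≈ 0.1105.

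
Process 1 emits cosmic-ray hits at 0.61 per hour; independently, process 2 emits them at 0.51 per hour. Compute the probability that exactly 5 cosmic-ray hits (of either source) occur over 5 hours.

Independent Poisson processes superpose: combined rate λ = 0.61 + 0.51 = 1.12 per hour.
Over the interval, μ = 1.12 × 5 = 5.6 (5 hours).
P(N = 5) = e^(−5.6) · 5.6^5/5! ≈ 0.1697.

0.1697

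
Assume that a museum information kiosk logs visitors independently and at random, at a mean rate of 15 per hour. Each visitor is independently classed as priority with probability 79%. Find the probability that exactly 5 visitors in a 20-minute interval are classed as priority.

0.1543

Thinning: the visitors that are classed as priority themselves form a Poisson process with rate 0.79 × 15 = 11.85 per hour.
Over the interval, μ = 11.85 × 1/3 = 3.95 (a 20-minute interval = 1/3 hours).
P(N = 5) = e^(−3.95) · 3.95^5/5! ≈ 0.1543.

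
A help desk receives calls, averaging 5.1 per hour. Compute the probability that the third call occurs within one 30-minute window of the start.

Over the interval, μ = 5.1 × 0.5 = 2.55 (a 30-minute window = 0.5 hours).
The third arrival falls in the interval iff at least 3 events occur there: P(S_3 ≤ t) = P(N ≥ 3) = 1 − P(N ≤ 2) ≈ 0.4689.

0.4689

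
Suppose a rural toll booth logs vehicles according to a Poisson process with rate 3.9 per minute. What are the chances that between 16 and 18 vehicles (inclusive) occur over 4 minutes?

Over the interval, μ = 3.9 × 4 = 15.6 (4 minutes).
P(16 ≤ N ≤ 18) = Σ_{j=16}^{18} e^(−15.6) · 15.6^j/j! ≈ 0.2678.

0.2678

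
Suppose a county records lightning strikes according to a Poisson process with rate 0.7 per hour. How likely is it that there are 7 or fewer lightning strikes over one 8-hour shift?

Over the interval, μ = 0.7 × 8 = 5.6 (an 8-hour shift = 8 hours).
P(N ≤ 7) = Σ_{j=0}^{7} e^(−μ) μ^j/j! ≈ 0.7970.

0.7970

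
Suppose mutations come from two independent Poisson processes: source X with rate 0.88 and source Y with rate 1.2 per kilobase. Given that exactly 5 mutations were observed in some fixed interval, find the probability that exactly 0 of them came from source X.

0.0639

Given the total, each event is independently from source X with probability p = λ_X/(λ_X+λ_Y) = 0.88/2.08 ≈ 0.4231.
So K ~ Binomial(5, 0.88/2.08): P(K = 0) = C(5,0) · (0.88/2.08)^0 · (1.2/2.08)^5 ≈ 0.0639.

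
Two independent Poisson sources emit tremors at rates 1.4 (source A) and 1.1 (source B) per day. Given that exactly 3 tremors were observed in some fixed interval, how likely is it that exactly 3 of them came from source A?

0.1756

Given the total, each event is independently from source A with probability p = λ_A/(λ_A+λ_B) = 1.4/2.5 = 0.5600.
So K ~ Binomial(3, 1.4/2.5): P(K = 3) = C(3,3) · (1.4/2.5)^3 · (1.1/2.5)^0 ≈ 0.1756.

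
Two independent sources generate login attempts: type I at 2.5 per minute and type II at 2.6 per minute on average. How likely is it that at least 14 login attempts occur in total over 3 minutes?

Independent Poisson processes superpose: combined rate λ = 2.5 + 2.6 = 5.1 per minute.
Over the interval, μ = 5.1 × 3 = 15.3 (3 minutes).
P(N ≥ 14) = 1 − P(N ≤ 13) ≈ 0.6649.

0.6649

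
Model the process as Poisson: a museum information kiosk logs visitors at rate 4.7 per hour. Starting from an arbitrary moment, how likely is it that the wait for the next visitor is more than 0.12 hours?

0.5689

The wait for the next event is exponential with rate λ = 4.7 per hour.
P(T > 0.12) = e^(−λt) = e^(−4.7 × 0.12) = e^(−0.564) ≈ 0.5689.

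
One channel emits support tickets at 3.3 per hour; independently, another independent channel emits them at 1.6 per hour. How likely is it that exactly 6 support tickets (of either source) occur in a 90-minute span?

0.1407

Independent Poisson processes superpose: combined rate λ = 3.3 + 1.6 = 4.9 per hour.
Over the interval, μ = 4.9 × 1.5 = 7.35 (a 90-minute span = 1.5 hours).
P(N = 6) = e^(−7.35) · 7.35^6/6! ≈ 0.1407.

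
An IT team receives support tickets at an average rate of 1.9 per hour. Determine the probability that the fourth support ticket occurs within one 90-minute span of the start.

Over the interval, μ = 1.9 × 1.5 = 2.85 (a 90-minute span = 1.5 hours).
The fourth arrival falls in the interval iff at least 4 events occur there: P(S_4 ≤ t) = P(N ≥ 4) = 1 − P(N ≤ 3) ≈ 0.3192.

0.3192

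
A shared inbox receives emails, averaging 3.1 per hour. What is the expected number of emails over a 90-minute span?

4.65

E[N] = λt = 3.1 × 1.5 = 4.65 (a 90-minute span = 1.5 hours).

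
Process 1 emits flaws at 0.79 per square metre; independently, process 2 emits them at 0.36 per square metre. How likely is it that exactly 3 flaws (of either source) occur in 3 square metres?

Independent Poisson processes superpose: combined rate λ = 0.79 + 0.36 = 1.15 per square metre.
Over the interval, μ = 1.15 × 3 = 3.45 (3 square metres).
P(N = 3) = e^(−3.45) · 3.45^3/3! ≈ 0.2173.

0.2173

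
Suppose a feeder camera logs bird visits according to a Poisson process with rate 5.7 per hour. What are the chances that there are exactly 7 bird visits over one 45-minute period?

Over the interval, μ = 5.7 × 0.75 = 4.275 (a 45-minute period = 0.75 hours).
P(N = 7) = e^(−μ) μ^7/7! = e^(−4.275) · 4.275^7/5040 ≈ 0.0720.

0.0720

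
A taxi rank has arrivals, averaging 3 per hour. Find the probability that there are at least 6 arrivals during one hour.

0.0839

With mean μ = 3 per hour,
P(N ≥ 6) = 1 − P(N ≤ 5) = 1 − Σ_{j=0}^{5} e^(−μ) μ^j/j! ≈ 0.0839.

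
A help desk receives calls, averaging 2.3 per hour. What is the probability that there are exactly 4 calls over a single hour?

0.1169

With mean μ = 2.3 per hour,
P(N = 4) = e^(−μ) μ^4/4! = e^(−2.3) · 2.3^4/24 ≈ 0.1169.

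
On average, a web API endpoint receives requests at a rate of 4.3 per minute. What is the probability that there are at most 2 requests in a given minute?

With mean μ = 4.3 per minute,
P(N ≤ 2) = Σ_{j=0}^{2} e^(−μ) μ^j/j! ≈ 0.1974.

0.1974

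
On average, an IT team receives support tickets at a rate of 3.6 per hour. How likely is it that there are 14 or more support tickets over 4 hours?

0.5773

Over the interval, μ = 3.6 × 4 = 14.4 (4 hours).
P(N ≥ 14) = 1 − P(N ≤ 13) = 1 − Σ_{j=0}^{13} e^(−μ) μ^j/j! ≈ 0.5773.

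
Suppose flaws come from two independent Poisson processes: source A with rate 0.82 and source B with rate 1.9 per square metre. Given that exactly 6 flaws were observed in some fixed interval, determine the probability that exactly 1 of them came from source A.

Given the total, each event is independently from source A with probability p = λ_A/(λ_A+λ_B) = 0.82/2.72 ≈ 0.3015.
So K ~ Binomial(6, 0.82/2.72): P(K = 1) = C(6,1) · (0.82/2.72)^1 · (1.9/2.72)^5 ≈ 0.3008.

0.3008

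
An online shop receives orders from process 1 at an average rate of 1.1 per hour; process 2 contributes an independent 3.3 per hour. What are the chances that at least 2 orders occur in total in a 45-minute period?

Independent Poisson processes superpose: combined rate λ = 1.1 + 3.3 = 4.4 per hour.
Over the interval, μ = 4.4 × 0.75 = 3.3 (a 45-minute period = 0.75 hours).
P(N ≥ 2) = 1 − P(N ≤ 1) ≈ 0.8414.

0.8414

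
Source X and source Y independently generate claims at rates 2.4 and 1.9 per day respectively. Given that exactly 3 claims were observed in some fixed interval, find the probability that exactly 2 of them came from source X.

Given the total, each event is independently from source X with probability p = λ_X/(λ_X+λ_Y) = 2.4/4.3 ≈ 0.5581.
So K ~ Binomial(3, 2.4/4.3): P(K = 2) = C(3,2) · (2.4/4.3)^2 · (1.9/4.3)^1 ≈ 0.4129.

0.4129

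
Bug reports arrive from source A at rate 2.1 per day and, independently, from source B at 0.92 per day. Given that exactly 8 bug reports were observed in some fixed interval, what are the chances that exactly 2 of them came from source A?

Given the total, each event is independently from source A with probability p = λ_A/(λ_A+λ_B) = 2.1/3.02 ≈ 0.6954.
So K ~ Binomial(8, 2.1/3.02): P(K = 2) = C(8,2) · (2.1/3.02)^2 · (0.92/3.02)^6 ≈ 0.0108.

0.0108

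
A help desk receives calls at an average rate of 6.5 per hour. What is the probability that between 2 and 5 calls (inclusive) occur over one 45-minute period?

Over the interval, μ = 6.5 × 0.75 = 4.875 (a 45-minute period = 0.75 hours).
P(2 ≤ N ≤ 5) = Σ_{j=2}^{5} e^(−4.875) · 4.875^j/j! ≈ 0.5930.

0.5930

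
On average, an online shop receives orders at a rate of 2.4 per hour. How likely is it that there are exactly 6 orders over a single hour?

0.0241

With mean μ = 2.4 per hour,
P(N = 6) = e^(−μ) μ^6/6! = e^(−2.4) · 2.4^6/720 ≈ 0.0241.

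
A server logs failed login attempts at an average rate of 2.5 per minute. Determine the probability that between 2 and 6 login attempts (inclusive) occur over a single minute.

With mean μ = 2.5 per minute,
P(2 ≤ N ≤ 6) = Σ_{j=2}^{6} e^(−2.5) · 2.5^j/j! ≈ 0.6985.

0.6985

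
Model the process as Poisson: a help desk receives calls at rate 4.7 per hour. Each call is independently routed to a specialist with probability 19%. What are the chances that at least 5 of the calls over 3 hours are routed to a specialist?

Thinning: the calls that are routed to a specialist themselves form a Poisson process with rate 0.19 × 4.7 = 0.893 per hour.
Over the interval, μ = 0.893 × 3 = 2.679 (3 hours).
P(N ≥ 5) = 1 − P(N ≤ 4) ≈ 0.1340.

0.1340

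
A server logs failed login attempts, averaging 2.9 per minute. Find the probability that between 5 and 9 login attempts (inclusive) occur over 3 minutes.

Over the interval, μ = 2.9 × 3 = 8.7 (3 minutes).
P(5 ≤ N ≤ 9) = Σ_{j=5}^{9} e^(−8.7) · 8.7^j/j! ≈ 0.5609.

0.5609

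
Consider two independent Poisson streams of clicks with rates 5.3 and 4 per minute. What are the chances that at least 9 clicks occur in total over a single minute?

Independent Poisson processes superpose: combined rate λ = 5.3 + 4 = 9.3 per minute.
So μ = 9.3.
P(N ≥ 9) = 1 − P(N ≤ 8) ≈ 0.5832.

0.5832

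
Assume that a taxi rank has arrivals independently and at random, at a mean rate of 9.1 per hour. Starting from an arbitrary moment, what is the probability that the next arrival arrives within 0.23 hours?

0.8767

Inter-arrival times are exponential with rate λ = 9.1 per hour.
P(T ≤ 0.23) = 1 − e^(−λt) = 1 − e^(−9.1 × 0.23) = 1 − e^(−2.093) ≈ 0.8767.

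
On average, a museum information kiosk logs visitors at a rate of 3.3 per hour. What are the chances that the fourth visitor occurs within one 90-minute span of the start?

0.7279

Over the interval, μ = 3.3 × 1.5 = 4.95 (a 90-minute span = 1.5 hours).
The fourth arrival falls in the interval iff at least 4 events occur there: P(S_4 ≤ t) = P(N ≥ 4) = 1 − P(N ≤ 3) ≈ 0.7279.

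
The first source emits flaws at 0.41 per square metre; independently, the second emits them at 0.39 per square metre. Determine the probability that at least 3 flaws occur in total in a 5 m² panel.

Independent Poisson processes superpose: combined rate λ = 0.41 + 0.39 = 0.8 per square metre.
Over the interval, μ = 0.8 × 5 = 4 (a 5 m² panel = 5 square metres).
P(N ≥ 3) = 1 − P(N ≤ 2) ≈ 0.7619.

0.7619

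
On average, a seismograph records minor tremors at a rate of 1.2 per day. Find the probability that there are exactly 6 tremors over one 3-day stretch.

0.0826

Over the interval, μ = 1.2 × 3 = 3.6 (a 3-day stretch = 3 days).
P(N = 6) = e^(−μ) μ^6/6! = e^(−3.6) · 3.6^6/720 ≈ 0.0826.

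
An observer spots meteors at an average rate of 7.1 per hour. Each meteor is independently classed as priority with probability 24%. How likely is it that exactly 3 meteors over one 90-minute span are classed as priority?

Thinning: the meteors that are classed as priority themselves form a Poisson process with rate 0.24 × 7.1 = 1.704 per hour.
Over the interval, μ = 1.704 × 1.5 = 2.556 (a 90-minute span = 1.5 hours).
P(N = 3) = e^(−2.556) · 2.556^3/3! ≈ 0.2160.

0.2160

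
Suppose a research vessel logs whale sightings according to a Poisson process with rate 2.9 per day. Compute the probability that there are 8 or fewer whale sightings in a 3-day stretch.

0.4958

Over the interval, μ = 2.9 × 3 = 8.7 (a 3-day stretch = 3 days).
P(N ≤ 8) = Σ_{j=0}^{8} e^(−μ) μ^j/j! ≈ 0.4958.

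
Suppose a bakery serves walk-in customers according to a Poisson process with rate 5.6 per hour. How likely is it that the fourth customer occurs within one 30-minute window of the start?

Over the interval, μ = 5.6 × 0.5 = 2.8 (a 30-minute window = 0.5 hours).
The fourth arrival falls in the interval iff at least 4 events occur there: P(S_4 ≤ t) = P(N ≥ 4) = 1 − P(N ≤ 3) ≈ 0.3081.

0.3081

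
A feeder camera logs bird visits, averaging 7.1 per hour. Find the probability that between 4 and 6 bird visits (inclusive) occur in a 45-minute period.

Over the interval, μ = 7.1 × 0.75 = 5.325 (a 45-minute period = 0.75 hours).
P(4 ≤ N ≤ 6) = Σ_{j=4}^{6} e^(−5.325) · 5.325^j/j! ≈ 0.4910.

0.4910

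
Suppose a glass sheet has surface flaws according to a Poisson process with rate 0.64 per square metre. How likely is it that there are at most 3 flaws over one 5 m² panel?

Over the interval, μ = 0.64 × 5 = 3.2 (a 5 m² panel = 5 square metres).
P(N ≤ 3) = Σ_{j=0}^{3} e^(−μ) μ^j/j! ≈ 0.6025.

0.6025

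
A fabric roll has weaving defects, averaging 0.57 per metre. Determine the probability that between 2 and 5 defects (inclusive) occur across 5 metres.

Over the interval, μ = 0.57 × 5 = 2.85 (5 metres).
P(2 ≤ N ≤ 5) = Σ_{j=2}^{5} e^(−2.85) · 2.85^j/j! ≈ 0.7077.

0.7077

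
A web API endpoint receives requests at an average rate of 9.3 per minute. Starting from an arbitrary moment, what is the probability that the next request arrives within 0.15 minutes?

Inter-arrival times are exponential with rate λ = 9.3 per minute.
P(T ≤ 0.15) = 1 − e^(−λt) = 1 − e^(−9.3 × 0.15) = 1 − e^(−1.395) ≈ 0.7522.

0.7522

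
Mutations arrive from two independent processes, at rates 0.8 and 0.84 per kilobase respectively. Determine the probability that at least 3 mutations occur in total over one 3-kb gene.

0.8684

Independent Poisson processes superpose: combined rate λ = 0.8 + 0.84 = 1.64 per kilobase.
Over the interval, μ = 1.64 × 3 = 4.92 (a 3-kb gene = 3 kilobases).
P(N ≥ 3) = 1 − P(N ≤ 2) ≈ 0.8684.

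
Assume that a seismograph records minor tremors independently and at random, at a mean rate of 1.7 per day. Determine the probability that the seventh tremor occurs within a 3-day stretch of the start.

0.2526

Over the interval, μ = 1.7 × 3 = 5.1 (a 3-day stretch = 3 days).
The seventh arrival falls in the interval iff at least 7 events occur there: P(S_7 ≤ t) = P(N ≥ 7) = 1 − P(N ≤ 6) ≈ 0.2526.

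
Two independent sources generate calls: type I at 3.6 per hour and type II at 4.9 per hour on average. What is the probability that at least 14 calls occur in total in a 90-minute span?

0.3995

Independent Poisson processes superpose: combined rate λ = 3.6 + 4.9 = 8.5 per hour.
Over the interval, μ = 8.5 × 1.5 = 12.75 (a 90-minute span = 1.5 hours).
P(N ≥ 14) = 1 − P(N ≤ 13) ≈ 0.3995.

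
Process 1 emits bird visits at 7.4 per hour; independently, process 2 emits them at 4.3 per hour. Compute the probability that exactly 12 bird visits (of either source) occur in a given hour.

Independent Poisson processes superpose: combined rate λ = 7.4 + 4.3 = 11.7 per hour.
So μ = 11.7.
P(N = 12) = e^(−11.7) · 11.7^12/12! ≈ 0.1139.

0.1139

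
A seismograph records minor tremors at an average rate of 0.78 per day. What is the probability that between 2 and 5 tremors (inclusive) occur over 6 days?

0.6192

Over the interval, μ = 0.78 × 6 = 4.68 (6 days).
P(2 ≤ N ≤ 5) = Σ_{j=2}^{5} e^(−4.68) · 4.68^j/j! ≈ 0.6192.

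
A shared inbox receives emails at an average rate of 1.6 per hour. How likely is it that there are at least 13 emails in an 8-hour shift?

0.5147

Over the interval, μ = 1.6 × 8 = 12.8 (an 8-hour shift = 8 hours).
P(N ≥ 13) = 1 − P(N ≤ 12) = 1 − Σ_{j=0}^{12} e^(−μ) μ^j/j! ≈ 0.5147.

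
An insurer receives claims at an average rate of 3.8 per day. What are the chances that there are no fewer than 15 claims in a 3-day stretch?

0.1766

Over the interval, μ = 3.8 × 3 = 11.4 (a 3-day stretch = 3 days).
P(N ≥ 15) = 1 − P(N ≤ 14) = 1 − Σ_{j=0}^{14} e^(−μ) μ^j/j! ≈ 0.1766.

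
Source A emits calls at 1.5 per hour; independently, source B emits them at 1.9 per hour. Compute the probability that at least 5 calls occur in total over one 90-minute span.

Independent Poisson processes superpose: combined rate λ = 1.5 + 1.9 = 3.4 per hour.
Over the interval, μ = 3.4 × 1.5 = 5.1 (a 90-minute span = 1.5 hours).
P(N ≥ 5) = 1 − P(N ≤ 4) ≈ 0.5769.

0.5769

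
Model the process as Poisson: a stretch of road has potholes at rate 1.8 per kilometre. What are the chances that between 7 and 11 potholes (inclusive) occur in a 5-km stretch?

Over the interval, μ = 1.8 × 5 = 9 (a 5-km stretch = 5 kilometres).
P(7 ≤ N ≤ 11) = Σ_{j=7}^{11} e^(−9) · 9^j/j! ≈ 0.5962.

0.5962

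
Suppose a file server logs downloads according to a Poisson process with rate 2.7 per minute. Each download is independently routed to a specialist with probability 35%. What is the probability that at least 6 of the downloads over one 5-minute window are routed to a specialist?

0.3359

Thinning: the downloads that are routed to a specialist themselves form a Poisson process with rate 0.35 × 2.7 = 0.945 per minute.
Over the interval, μ = 0.945 × 5 = 4.725 (a 5-minute window = 5 minutes).
P(N ≥ 6) = 1 − P(N ≤ 5) ≈ 0.3359.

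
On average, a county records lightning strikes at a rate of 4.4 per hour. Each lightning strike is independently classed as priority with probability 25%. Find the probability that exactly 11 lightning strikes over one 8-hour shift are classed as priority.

Thinning: the lightning strikes that are classed as priority themselves form a Poisson process with rate 0.25 × 4.4 = 1.1 per hour.
Over the interval, μ = 1.1 × 8 = 8.8 (an 8-hour shift = 8 hours).
P(N = 11) = e^(−8.8) · 8.8^11/11! ≈ 0.0925.

0.0925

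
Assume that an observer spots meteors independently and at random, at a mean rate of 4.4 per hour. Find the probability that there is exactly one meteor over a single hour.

With mean μ = 4.4 per hour,
P(N = 1) = e^(−μ) μ^1/1! = e^(−4.4) · 4.4^1/1 ≈ 0.0540.

0.0540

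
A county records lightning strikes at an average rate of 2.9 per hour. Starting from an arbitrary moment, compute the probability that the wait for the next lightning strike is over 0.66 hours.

0.1475

The wait for the next event is exponential with rate λ = 2.9 per hour.
P(T > 0.66) = e^(−λt) = e^(−2.9 × 0.66) = e^(−1.914) ≈ 0.1475.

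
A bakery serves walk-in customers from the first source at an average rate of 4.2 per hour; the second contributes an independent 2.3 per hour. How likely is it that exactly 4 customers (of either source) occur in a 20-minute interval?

Independent Poisson processes superpose: combined rate λ = 4.2 + 2.3 = 6.5 per hour.
Over the interval, μ = 6.5 × 1/3 ≈ 2.16667 (a 20-minute interval = 1/3 hours).
P(N = 4) = e^(−2.16667) · 2.16667^4/4! ≈ 0.1052.

0.1052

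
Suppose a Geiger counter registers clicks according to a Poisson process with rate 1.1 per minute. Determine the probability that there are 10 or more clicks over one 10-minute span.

Over the interval, μ = 1.1 × 10 = 11 (a 10-minute span = 10 minutes).
P(N ≥ 10) = 1 − P(N ≤ 9) = 1 − Σ_{j=0}^{9} e^(−μ) μ^j/j! ≈ 0.6595.

0.6595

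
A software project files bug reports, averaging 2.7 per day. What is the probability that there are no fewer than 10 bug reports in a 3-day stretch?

0.2959

Over the interval, μ = 2.7 × 3 = 8.1 (a 3-day stretch = 3 days).
P(N ≥ 10) = 1 − P(N ≤ 9) = 1 − Σ_{j=0}^{9} e^(−μ) μ^j/j! ≈ 0.2959.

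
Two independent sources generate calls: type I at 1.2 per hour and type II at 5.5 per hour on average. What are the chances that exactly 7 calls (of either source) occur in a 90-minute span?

Independent Poisson processes superpose: combined rate λ = 1.2 + 5.5 = 6.7 per hour.
Over the interval, μ = 6.7 × 1.5 = 10.05 (a 90-minute span = 1.5 hours).
P(N = 7) = e^(−10.05) · 10.05^7/7! ≈ 0.0887.

0.0887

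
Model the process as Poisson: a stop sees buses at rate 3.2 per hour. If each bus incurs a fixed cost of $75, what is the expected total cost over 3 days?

$17280

E[N] = 3.2 × 72 = 230.4 (3 days = 72 hours); E[cost] = 230.4 × $75 = $17280.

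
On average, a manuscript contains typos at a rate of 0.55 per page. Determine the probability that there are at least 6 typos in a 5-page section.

Over the interval, μ = 0.55 × 5 = 2.75 (a 5-page section = 5 pages).
P(N ≥ 6) = 1 − P(N ≤ 5) = 1 − Σ_{j=0}^{5} e^(−μ) μ^j/j! ≈ 0.0608.

0.0608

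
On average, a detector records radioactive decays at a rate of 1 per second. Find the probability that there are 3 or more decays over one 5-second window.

Over the interval, μ = 1 × 5 = 5 (a 5-second window = 5 seconds).
P(N ≥ 3) = 1 − P(N ≤ 2) = 1 − Σ_{j=0}^{2} e^(−μ) μ^j/j! ≈ 0.8753.

0.8753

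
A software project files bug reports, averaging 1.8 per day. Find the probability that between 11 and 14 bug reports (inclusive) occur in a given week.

0.4276

Over the interval, μ = 1.8 × 7 = 12.6 (a week = 7 days).
P(11 ≤ N ≤ 14) = Σ_{j=11}^{14} e^(−12.6) · 12.6^j/j! ≈ 0.4276.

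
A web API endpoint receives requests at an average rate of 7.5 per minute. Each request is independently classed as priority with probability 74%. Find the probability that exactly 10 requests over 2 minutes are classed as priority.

0.1182

Thinning: the requests that are classed as priority themselves form a Poisson process with rate 0.74 × 7.5 = 5.55 per minute.
Over the interval, μ = 5.55 × 2 = 11.1 (2 minutes).
P(N = 10) = e^(−11.1) · 11.1^10/10! ≈ 0.1182.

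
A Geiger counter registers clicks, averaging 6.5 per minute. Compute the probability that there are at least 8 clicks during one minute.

With mean μ = 6.5 per minute,
P(N ≥ 8) = 1 − P(N ≤ 7) = 1 − Σ_{j=0}^{7} e^(−μ) μ^j/j! ≈ 0.3272.

0.3272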